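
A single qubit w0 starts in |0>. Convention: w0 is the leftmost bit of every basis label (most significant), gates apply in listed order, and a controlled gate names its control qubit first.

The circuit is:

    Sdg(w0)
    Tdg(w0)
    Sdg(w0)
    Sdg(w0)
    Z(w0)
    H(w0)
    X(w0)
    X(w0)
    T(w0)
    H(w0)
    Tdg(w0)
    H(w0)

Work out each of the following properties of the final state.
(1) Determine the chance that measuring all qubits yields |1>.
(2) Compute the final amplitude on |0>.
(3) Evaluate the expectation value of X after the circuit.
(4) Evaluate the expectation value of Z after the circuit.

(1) Outcome |1> occurs with probability 3/4. Key observation: gates 7-8 undo each other exactly, leaving only the rest of the circuit to track.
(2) The amplitude on |0> is 1/2.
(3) In the final state, X has expectation sqrt(2)/2.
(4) The expectation value of Z is -1/2.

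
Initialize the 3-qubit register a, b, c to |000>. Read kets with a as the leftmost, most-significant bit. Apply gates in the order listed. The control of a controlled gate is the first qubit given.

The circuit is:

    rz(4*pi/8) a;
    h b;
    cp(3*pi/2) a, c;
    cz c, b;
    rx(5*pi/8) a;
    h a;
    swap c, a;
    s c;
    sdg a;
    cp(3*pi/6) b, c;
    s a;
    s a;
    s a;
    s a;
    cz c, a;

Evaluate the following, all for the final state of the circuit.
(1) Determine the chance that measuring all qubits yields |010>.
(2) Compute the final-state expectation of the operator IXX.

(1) Outcome |010> occurs with probability 1/4. Key observation: the block from step 11 through step 14 cancels to the identity and can be dropped.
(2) The expectation value of IXX is -sqrt(sqrt(2) + 2)/4 + sqrt(2 - sqrt(2))/4.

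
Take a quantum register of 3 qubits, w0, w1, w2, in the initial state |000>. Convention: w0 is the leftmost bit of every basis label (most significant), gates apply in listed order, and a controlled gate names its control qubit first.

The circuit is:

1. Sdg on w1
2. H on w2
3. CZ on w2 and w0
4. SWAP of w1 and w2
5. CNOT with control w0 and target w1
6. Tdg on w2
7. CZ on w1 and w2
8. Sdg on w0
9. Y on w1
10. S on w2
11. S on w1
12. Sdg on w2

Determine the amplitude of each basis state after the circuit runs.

The resulting statevector has amplitude -sqrt(2)*I/2 on |000>, -sqrt(2)/2 on |010>, and 0 on every other basis state.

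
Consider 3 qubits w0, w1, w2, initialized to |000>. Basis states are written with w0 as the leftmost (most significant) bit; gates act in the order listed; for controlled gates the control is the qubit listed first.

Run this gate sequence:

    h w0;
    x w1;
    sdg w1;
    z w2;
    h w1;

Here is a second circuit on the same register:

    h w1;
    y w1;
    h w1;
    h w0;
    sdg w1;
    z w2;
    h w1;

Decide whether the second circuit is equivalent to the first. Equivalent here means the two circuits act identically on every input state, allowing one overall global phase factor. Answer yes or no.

No: there is an input state on which the two circuits produce genuinely different outputs (not merely differing by a phase).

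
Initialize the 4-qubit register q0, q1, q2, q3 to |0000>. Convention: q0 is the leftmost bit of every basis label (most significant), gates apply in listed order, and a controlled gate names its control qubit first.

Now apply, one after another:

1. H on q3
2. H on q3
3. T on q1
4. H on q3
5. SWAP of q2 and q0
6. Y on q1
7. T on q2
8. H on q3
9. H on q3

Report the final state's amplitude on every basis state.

The resulting statevector has amplitude sqrt(2)*I/2 on |0100>, sqrt(2)*I/2 on |0101>, and 0 on every other basis state.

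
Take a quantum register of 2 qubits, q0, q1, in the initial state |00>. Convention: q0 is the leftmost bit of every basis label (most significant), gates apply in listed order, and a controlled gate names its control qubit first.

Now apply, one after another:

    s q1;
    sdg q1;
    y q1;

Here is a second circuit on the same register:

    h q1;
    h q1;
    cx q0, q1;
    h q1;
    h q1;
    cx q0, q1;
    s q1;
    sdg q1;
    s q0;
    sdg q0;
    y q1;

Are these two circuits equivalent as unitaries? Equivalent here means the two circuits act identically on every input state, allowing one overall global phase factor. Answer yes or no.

Yes: on every input state the two circuits agree up to one overall phase factor.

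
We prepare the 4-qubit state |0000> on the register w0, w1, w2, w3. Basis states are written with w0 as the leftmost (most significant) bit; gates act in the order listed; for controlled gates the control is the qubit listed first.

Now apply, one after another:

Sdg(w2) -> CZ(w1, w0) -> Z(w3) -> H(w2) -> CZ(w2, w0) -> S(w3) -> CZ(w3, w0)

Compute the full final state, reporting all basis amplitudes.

The final amplitudes are sqrt(2)/2 on |0000>, sqrt(2)/2 on |0010>, and 0 on every other basis state.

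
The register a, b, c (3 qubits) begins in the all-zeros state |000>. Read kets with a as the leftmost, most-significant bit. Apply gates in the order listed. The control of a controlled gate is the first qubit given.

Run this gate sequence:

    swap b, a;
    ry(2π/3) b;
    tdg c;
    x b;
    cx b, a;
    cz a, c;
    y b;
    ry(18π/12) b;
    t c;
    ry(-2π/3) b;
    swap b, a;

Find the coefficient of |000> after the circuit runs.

The final state's coefficient on |000> equals I*(-3*sqrt(2) - sqrt(6))/8.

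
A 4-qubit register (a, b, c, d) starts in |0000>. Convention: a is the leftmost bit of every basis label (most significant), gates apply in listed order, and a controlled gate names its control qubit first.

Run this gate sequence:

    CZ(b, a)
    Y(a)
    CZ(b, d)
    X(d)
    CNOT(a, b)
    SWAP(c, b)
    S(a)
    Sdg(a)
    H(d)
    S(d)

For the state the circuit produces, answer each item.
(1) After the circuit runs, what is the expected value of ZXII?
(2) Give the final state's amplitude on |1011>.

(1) The expectation value of ZXII is 0.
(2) |1011> carries amplitude sqrt(2)/2 in the final state.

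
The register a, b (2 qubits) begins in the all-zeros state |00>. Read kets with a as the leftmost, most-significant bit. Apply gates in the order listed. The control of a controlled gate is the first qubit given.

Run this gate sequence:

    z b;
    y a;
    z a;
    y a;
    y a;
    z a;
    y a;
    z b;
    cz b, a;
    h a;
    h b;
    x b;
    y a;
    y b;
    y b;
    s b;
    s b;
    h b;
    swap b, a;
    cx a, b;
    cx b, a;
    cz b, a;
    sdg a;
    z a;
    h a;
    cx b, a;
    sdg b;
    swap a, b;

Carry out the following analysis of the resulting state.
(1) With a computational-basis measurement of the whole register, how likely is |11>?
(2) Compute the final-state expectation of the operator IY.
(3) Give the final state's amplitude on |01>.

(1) Outcome |11> occurs with probability 1/4. Key observation: gates 1-8 undo each other exactly, leaving only the rest of the circuit to track.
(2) The observable IY averages to 0.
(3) |01> carries amplitude 1/2 in the final state.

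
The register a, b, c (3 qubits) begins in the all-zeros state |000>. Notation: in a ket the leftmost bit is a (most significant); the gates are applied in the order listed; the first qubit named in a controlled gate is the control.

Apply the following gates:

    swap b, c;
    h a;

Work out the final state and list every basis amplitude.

The resulting statevector has amplitude sqrt(2)/2 on |000>, sqrt(2)/2 on |100>, and 0 on every other basis state.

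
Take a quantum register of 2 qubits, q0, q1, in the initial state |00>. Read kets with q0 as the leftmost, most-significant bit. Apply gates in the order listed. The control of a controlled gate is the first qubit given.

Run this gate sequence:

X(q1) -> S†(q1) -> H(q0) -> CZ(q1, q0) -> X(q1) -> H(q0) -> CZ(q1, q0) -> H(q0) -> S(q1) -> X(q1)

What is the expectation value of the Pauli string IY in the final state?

In the final state, IY has expectation 0.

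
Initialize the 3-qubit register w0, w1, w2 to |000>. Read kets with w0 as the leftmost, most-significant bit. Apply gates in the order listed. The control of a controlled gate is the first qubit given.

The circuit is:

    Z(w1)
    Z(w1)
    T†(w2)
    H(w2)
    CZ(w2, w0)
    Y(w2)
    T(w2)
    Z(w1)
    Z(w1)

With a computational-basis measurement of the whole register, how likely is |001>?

The probability of measuring |001> is 1/2.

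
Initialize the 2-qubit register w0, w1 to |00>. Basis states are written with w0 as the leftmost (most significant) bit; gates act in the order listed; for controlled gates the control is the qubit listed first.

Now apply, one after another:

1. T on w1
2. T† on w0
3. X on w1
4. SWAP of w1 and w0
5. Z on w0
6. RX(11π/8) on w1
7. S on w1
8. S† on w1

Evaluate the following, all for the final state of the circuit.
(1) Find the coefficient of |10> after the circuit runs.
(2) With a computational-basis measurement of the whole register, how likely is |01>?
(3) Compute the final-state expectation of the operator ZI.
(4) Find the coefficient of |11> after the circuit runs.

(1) |10> carries amplitude cos(5*pi/16) in the final state. Key observation: the block from step 7 through step 8 cancels to the identity and can be dropped.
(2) A full measurement returns |01> with probability 0.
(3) The expectation value of ZI is -1.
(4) The amplitude on |11> is I*sin(5*pi/16).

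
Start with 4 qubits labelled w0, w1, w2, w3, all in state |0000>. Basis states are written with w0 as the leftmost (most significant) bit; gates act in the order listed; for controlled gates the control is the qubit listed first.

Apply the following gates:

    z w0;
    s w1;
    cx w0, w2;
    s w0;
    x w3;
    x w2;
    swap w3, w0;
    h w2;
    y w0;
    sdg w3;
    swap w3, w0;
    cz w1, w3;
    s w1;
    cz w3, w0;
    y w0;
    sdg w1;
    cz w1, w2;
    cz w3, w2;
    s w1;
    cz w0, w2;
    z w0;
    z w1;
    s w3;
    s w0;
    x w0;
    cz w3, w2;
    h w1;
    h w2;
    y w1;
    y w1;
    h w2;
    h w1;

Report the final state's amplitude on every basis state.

The resulting statevector has amplitude -sqrt(2)*I/2 on |0000>, -sqrt(2)*I/2 on |0010>, and 0 on every other basis state. Key observation: the block from step 27 through step 32 cancels to the identity and can be dropped.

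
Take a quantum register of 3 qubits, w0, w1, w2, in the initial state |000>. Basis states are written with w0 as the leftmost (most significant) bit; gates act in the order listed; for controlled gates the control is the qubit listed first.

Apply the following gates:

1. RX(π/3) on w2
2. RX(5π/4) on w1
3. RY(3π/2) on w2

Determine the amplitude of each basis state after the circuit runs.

The final amplitudes are sqrt(2 - sqrt(2))*(sqrt(6) - sqrt(2)*I)/8 on |000>, sqrt(2 - sqrt(2))*(-sqrt(6) - sqrt(2)*I)/8 on |001>, sqrt(sqrt(2) + 2)*(sqrt(2) + sqrt(6)*I)/8 on |010>, sqrt(sqrt(2) + 2)*(sqrt(2) - sqrt(6)*I)/8 on |011>, 0 on |100>, 0 on |101>, 0 on |110>, 0 on |111>.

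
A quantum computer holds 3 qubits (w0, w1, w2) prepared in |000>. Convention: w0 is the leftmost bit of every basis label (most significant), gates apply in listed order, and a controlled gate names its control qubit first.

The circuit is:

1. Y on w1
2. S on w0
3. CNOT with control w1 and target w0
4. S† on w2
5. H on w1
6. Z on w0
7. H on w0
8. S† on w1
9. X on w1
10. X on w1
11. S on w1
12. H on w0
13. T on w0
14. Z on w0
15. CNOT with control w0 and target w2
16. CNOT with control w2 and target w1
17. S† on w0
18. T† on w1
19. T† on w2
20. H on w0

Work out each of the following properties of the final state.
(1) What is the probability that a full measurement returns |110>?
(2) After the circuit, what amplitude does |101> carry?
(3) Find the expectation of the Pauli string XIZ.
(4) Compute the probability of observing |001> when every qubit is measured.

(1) Outcome |110> occurs with probability 0. Key observation: gates 7-12 undo each other exactly, leaving only the rest of the circuit to track.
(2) |101> carries amplitude 1/2 in the final state.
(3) The observable XIZ averages to 1.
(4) The probability of measuring |001> is 1/4.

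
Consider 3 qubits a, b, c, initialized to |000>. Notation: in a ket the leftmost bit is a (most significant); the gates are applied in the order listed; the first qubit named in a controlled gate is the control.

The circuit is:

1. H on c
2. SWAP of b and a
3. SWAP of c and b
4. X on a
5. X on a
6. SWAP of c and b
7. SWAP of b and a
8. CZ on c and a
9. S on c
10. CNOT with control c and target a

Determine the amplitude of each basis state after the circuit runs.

The resulting statevector has amplitude sqrt(2)/2 on |000>, sqrt(2)*I/2 on |101>, and 0 on every other basis state.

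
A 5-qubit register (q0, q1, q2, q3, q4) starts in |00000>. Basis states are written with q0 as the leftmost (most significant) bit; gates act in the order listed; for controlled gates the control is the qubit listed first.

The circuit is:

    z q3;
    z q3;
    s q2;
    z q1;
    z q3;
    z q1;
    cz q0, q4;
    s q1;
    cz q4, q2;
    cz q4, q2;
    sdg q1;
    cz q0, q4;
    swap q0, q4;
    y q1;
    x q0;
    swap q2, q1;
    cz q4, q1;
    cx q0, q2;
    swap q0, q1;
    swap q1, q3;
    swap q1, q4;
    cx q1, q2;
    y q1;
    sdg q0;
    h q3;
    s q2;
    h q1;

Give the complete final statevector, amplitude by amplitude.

After the circuit, the state carries amplitude -1/2 on |00000>, 1/2 on |00010>, 1/2 on |01000>, -1/2 on |01010>, and 0 on every other basis state.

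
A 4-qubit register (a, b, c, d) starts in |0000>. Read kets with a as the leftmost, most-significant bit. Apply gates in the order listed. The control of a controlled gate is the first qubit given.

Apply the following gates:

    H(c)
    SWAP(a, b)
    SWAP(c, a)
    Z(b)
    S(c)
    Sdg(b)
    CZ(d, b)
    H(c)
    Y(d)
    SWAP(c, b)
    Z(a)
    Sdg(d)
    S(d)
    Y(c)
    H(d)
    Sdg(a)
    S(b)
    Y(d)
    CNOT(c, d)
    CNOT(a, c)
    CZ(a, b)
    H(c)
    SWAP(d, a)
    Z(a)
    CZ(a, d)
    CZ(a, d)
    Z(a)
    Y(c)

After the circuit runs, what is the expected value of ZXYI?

In the final state, ZXYI has expectation 0. Key observation: gates 24-27 undo each other exactly, leaving only the rest of the circuit to track.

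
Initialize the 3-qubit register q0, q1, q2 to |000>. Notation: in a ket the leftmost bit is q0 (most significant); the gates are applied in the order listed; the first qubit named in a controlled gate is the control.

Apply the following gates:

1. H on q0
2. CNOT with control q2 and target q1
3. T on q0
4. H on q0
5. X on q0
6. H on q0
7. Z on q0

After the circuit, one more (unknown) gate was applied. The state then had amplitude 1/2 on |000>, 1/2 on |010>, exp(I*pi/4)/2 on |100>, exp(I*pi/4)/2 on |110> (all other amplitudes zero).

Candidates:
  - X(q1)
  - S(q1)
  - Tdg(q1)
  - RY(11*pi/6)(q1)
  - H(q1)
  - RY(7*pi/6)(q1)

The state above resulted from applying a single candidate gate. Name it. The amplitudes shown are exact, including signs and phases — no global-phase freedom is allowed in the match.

The applied gate was H(q1). Key observation: the block from step 4 through step 7 cancels to the identity and can be dropped.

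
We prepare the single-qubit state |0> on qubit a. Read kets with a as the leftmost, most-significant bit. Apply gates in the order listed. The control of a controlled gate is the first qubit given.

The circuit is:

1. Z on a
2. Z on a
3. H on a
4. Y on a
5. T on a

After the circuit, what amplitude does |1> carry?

|1> carries amplitude sqrt(2)*exp(3*I*pi/4)/2 in the final state.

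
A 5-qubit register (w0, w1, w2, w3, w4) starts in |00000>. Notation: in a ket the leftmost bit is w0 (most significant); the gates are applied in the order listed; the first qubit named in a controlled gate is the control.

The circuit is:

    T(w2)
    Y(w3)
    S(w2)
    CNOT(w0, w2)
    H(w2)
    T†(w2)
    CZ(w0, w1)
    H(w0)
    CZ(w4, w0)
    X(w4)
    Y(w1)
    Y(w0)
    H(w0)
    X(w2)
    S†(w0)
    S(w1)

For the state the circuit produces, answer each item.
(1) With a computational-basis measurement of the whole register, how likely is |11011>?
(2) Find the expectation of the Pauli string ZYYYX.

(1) A full measurement returns |11011> with probability 1/2.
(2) The observable ZYYYX averages to 0.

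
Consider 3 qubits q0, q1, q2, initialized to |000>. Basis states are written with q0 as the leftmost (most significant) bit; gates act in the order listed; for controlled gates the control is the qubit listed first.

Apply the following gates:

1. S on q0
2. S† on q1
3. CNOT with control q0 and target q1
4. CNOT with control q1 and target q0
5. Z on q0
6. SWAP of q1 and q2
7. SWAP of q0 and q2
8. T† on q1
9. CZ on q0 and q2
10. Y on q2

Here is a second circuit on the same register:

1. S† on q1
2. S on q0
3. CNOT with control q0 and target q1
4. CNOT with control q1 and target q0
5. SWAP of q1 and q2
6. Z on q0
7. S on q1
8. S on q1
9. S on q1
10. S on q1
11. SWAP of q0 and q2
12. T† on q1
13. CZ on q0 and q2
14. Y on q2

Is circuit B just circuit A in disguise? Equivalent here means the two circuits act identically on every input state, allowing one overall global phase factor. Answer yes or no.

Yes — the two circuits implement the same unitary up to a global phase.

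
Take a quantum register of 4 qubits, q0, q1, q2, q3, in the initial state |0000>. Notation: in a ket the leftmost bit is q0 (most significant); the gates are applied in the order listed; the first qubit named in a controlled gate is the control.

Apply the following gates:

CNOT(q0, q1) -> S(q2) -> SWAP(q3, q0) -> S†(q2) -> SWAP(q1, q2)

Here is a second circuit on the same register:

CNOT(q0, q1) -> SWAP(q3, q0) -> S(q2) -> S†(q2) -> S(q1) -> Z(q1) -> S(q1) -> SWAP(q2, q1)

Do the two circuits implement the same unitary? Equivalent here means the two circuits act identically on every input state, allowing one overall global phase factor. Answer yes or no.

Yes: on every input state the two circuits agree up to one overall phase factor.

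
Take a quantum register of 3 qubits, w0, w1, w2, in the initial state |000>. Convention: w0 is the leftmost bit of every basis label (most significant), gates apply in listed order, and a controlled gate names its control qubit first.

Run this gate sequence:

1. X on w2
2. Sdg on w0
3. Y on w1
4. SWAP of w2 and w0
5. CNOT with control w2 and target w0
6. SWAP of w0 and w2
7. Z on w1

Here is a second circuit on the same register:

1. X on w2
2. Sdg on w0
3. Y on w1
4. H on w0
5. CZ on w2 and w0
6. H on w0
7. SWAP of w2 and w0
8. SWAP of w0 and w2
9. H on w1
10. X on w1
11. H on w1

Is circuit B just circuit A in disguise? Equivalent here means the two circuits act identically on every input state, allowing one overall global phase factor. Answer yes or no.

No, they are not equivalent — no single phase factor reconciles the two unitaries.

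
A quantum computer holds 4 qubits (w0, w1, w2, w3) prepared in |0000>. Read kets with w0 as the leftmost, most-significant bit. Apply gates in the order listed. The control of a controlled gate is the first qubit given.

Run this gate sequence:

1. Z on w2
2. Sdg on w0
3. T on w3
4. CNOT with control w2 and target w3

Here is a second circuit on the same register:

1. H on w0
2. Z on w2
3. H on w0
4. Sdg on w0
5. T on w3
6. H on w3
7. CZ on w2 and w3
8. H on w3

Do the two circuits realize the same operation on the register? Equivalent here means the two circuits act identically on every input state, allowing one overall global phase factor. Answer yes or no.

Yes, they are equivalent — the unitaries differ by at most a global phase.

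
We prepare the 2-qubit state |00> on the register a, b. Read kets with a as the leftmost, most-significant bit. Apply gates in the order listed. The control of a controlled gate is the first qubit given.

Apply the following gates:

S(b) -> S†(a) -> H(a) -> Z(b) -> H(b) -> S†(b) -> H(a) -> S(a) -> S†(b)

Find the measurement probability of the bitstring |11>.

The probability of measuring |11> is 0.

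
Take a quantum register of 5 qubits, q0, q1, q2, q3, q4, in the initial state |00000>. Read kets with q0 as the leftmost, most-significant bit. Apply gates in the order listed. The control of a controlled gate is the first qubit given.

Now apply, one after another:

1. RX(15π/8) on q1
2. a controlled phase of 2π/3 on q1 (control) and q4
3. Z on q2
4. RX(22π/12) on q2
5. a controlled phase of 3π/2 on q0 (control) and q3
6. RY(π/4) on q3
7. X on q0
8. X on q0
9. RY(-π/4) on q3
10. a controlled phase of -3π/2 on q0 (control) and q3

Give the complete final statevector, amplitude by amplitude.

The resulting statevector has amplitude (sqrt(2) + sqrt(6))*cos(pi/16)/4 on |00000>, I*(-sqrt(2) + sqrt(6))*cos(pi/16)/4 on |00100>, I*(sqrt(2) + sqrt(6))*sin(pi/16)/4 on |01000>, (-sqrt(6) + sqrt(2))*sin(pi/16)/4 on |01100>, and 0 on every other basis state.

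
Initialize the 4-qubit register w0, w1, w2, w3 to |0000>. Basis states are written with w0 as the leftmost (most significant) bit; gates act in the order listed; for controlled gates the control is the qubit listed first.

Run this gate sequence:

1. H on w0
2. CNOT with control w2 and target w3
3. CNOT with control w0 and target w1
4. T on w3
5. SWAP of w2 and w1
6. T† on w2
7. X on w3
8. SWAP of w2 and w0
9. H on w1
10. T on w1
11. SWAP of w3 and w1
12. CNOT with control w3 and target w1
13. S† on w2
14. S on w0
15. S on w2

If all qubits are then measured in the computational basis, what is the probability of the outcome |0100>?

The probability of measuring |0100> is 1/4.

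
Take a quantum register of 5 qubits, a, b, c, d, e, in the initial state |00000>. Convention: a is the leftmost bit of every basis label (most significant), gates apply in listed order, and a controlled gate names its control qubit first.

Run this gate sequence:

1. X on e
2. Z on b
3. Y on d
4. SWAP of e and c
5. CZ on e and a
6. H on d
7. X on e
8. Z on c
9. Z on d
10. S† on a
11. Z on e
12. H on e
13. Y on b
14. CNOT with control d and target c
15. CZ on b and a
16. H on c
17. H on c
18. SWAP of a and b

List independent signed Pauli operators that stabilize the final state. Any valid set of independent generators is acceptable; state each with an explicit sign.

The final state is stabilized by the group generated by +IIXXI, -IIIIX, -ZIIII, +IZIII, -IIZZI; other independent generating sets are equally valid. Key observation: steps 16-17 multiply out to the identity, so the circuit reduces to the remaining gates.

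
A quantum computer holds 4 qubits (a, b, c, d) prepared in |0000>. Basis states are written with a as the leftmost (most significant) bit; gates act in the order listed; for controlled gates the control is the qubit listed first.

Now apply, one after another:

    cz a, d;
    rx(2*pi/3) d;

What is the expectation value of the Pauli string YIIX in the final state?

In the final state, YIIX has expectation 0.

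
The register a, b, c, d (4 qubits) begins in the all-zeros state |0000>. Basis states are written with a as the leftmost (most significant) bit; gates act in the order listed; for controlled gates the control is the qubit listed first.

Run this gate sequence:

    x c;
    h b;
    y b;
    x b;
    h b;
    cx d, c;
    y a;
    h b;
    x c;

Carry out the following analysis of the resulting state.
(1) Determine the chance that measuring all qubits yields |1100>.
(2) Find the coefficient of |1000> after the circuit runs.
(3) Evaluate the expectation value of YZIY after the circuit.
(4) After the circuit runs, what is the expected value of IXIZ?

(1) Outcome |1100> occurs with probability 1/2.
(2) |1000> carries amplitude -sqrt(2)/2 in the final state.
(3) The expectation value of YZIY is 0.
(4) In the final state, IXIZ has expectation -1.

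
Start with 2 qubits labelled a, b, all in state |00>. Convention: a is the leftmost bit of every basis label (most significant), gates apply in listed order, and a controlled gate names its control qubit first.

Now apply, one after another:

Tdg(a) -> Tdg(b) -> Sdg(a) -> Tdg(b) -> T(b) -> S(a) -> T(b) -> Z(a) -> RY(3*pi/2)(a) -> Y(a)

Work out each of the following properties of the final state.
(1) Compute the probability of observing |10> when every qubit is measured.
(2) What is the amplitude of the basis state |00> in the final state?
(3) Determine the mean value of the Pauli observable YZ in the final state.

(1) The probability of measuring |10> is 1/2. Key observation: steps 2-7 multiply out to the identity, so the circuit reduces to the remaining gates.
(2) The final state's coefficient on |00> equals -sqrt(2)*I/2.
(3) The expectation value of YZ is 0.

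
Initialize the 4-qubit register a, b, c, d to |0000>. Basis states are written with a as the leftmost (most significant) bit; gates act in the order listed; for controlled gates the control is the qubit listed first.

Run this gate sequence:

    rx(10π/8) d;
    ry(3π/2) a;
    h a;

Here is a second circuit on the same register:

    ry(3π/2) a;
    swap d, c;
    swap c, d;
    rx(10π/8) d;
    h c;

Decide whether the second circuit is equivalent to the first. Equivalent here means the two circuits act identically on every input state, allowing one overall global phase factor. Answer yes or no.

No: there is an input state on which the two circuits produce genuinely different outputs (not merely differing by a phase).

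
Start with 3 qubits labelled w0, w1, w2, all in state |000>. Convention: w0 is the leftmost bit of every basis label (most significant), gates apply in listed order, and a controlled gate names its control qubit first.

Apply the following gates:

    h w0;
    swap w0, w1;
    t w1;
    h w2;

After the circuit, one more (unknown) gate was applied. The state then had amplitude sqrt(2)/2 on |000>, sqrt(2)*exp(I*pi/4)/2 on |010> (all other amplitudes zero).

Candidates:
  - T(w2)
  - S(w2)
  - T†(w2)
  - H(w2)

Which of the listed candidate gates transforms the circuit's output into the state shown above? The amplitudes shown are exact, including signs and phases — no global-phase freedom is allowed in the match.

The unique candidate consistent with the amplitudes is H(w2).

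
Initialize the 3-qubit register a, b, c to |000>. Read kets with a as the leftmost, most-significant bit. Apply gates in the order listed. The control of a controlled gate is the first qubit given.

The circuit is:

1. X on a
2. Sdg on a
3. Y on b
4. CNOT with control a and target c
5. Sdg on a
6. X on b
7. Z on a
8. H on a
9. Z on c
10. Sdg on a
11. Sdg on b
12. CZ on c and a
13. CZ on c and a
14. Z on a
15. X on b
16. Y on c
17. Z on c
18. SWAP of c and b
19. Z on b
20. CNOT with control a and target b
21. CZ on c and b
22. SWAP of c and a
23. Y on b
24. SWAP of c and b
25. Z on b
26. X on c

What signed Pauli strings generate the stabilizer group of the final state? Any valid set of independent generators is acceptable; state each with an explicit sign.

One valid set of independent stabilizer generators is +IXY, -ZII, +IZZ (any independent generating set of the same group is equally correct).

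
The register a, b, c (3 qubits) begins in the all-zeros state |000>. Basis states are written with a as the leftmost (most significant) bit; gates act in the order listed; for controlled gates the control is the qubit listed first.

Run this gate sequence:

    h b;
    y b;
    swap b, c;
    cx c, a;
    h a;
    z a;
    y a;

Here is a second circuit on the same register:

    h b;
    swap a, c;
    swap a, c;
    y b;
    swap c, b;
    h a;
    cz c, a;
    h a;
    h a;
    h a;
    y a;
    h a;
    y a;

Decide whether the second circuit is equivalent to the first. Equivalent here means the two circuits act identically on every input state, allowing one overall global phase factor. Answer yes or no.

No: there is an input state on which the two circuits produce genuinely different outputs (not merely differing by a phase).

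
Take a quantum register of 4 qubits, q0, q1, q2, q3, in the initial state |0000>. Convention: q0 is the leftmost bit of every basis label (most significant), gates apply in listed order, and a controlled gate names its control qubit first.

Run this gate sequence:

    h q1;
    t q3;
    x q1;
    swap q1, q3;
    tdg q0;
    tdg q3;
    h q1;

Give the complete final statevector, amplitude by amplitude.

The resulting statevector has amplitude 1/2 on |0000>, -exp(3*I*pi/4)/2 on |0001>, 1/2 on |0100>, -exp(3*I*pi/4)/2 on |0101>, and 0 on every other basis state.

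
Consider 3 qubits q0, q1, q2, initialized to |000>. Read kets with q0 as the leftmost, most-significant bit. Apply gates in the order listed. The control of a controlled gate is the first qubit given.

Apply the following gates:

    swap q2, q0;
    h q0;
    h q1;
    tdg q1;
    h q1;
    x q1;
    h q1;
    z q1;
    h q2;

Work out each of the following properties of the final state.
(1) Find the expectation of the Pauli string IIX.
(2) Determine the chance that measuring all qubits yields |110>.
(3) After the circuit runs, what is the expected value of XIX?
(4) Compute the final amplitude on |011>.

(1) The observable IIX averages to 1. Key observation: gates 5-8 undo each other exactly, leaving only the rest of the circuit to track.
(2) The probability of measuring |110> is 1/8.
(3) The expectation value of XIX is 1.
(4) The final state's coefficient on |011> equals -sqrt(2)*exp(3*I*pi/4)/4.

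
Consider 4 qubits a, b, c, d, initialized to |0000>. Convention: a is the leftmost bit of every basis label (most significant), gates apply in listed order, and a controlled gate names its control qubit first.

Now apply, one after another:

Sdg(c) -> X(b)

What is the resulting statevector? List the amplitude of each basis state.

The resulting statevector has amplitude 1 on |0100>, and 0 on every other basis state.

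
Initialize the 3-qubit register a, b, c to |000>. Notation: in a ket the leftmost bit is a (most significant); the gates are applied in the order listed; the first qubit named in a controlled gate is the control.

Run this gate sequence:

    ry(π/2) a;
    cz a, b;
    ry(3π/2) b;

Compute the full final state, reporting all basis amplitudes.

The final amplitudes are -1/2 on |000>, 0 on |001>, 1/2 on |010>, 0 on |011>, -1/2 on |100>, 0 on |101>, 1/2 on |110>, 0 on |111>.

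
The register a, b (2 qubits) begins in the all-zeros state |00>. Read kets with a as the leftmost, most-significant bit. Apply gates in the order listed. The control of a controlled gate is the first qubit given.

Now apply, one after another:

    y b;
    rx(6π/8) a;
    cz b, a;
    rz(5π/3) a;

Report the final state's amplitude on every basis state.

The resulting statevector has amplitude 0 on |00>, -sqrt(2 - sqrt(2))*exp(2*I*pi/3)/2 on |01>, 0 on |10>, -sqrt(sqrt(2) + 2)*exp(5*I*pi/6)/2 on |11>.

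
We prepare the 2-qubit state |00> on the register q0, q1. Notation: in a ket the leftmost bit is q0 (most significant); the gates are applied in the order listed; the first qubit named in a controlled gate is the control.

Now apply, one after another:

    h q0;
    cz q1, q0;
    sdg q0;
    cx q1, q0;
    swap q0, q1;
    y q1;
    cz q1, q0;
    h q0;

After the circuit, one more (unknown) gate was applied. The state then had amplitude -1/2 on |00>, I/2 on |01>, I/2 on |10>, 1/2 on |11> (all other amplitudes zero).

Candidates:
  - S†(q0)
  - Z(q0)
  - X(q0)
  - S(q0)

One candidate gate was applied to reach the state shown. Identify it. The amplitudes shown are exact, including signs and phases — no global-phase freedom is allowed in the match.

It was S†(q0) that produced the state shown.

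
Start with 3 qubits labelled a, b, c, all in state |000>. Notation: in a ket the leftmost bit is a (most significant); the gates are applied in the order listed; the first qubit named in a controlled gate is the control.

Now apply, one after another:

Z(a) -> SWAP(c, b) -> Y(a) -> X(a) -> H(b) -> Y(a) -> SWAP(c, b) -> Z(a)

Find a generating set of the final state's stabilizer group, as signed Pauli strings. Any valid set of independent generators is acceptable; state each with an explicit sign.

One valid set of independent stabilizer generators is +IIX, -ZII, +IZI (any independent generating set of the same group is equally correct).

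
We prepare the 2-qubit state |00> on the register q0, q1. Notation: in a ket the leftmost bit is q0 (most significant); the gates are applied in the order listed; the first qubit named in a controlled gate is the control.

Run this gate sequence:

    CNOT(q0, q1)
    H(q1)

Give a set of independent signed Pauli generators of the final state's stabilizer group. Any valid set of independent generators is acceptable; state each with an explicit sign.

The final state is stabilized by the group generated by +IX, +ZI; other independent generating sets are equally valid.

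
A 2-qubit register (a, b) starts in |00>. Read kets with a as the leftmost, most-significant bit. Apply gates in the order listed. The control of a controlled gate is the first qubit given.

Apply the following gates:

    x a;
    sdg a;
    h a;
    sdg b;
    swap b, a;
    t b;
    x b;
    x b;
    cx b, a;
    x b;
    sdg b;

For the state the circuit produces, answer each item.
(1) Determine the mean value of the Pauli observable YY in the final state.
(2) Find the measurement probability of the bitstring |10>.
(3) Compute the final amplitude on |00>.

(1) The observable YY averages to sqrt(2)/2.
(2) A full measurement returns |10> with probability 1/2.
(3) The final state's coefficient on |00> equals 0.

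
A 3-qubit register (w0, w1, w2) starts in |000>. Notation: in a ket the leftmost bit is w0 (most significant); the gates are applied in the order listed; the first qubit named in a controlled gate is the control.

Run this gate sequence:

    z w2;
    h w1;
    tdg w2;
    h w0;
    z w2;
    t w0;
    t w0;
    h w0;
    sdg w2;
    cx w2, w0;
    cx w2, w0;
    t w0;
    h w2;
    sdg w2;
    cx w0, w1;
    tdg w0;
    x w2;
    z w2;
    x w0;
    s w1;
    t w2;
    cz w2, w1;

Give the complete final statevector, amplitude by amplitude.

After the circuit, the state carries amplitude -1/4 - I/4 on |000>, -sqrt(2)/4 on |001>, 1/4 - I/4 on |010>, (1 + I)*exp(I*pi/4)/4 on |011>, 1/4 - I/4 on |100>, (-1 - I)*exp(I*pi/4)/4 on |101>, 1/4 + I/4 on |110>, -sqrt(2)/4 on |111>. Key observation: the block from step 10 through step 11 cancels to the identity and can be dropped.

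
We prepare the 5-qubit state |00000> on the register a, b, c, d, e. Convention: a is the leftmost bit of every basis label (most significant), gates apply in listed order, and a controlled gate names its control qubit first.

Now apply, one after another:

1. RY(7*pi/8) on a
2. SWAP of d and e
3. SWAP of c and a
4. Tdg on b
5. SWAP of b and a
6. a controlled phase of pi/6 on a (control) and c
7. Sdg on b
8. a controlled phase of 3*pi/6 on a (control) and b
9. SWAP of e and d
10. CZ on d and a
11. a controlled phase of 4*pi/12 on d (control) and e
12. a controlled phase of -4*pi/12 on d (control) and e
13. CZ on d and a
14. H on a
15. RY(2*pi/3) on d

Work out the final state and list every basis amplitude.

The final amplitudes are sqrt(2)*sin(pi/16)/4 on |00000>, sqrt(6)*sin(pi/16)/4 on |00010>, sqrt(2)*cos(pi/16)/4 on |00100>, sqrt(6)*cos(pi/16)/4 on |00110>, sqrt(2)*sin(pi/16)/4 on |10000>, sqrt(6)*sin(pi/16)/4 on |10010>, sqrt(2)*cos(pi/16)/4 on |10100>, sqrt(6)*cos(pi/16)/4 on |10110>, and 0 on every other basis state.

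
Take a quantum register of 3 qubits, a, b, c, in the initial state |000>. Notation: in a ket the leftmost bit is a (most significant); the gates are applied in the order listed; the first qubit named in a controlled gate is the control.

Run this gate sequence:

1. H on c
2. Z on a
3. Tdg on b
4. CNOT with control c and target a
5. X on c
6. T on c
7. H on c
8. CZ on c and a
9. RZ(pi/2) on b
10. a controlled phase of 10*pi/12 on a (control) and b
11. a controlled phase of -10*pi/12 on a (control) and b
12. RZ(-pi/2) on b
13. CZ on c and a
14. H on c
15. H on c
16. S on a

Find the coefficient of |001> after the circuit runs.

|001> carries amplitude -exp(I*pi/4)/2 in the final state. Key observation: the block from step 7 through step 14 cancels to the identity and can be dropped.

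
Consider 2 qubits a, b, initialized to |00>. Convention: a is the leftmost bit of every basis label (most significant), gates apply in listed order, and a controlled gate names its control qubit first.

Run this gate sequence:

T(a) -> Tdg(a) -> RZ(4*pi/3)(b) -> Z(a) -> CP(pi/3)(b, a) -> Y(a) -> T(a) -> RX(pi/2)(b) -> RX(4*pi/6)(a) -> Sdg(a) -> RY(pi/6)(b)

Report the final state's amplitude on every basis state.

The final amplitudes are (-3 - sqrt(3) - 3*I + sqrt(3)*I)*exp(7*I*pi/12)/8 on |00>, (-3 + sqrt(3) + sqrt(3)*I + 3*I)*exp(7*I*pi/12)/8 on |01>, (-sqrt(3) - 1 - sqrt(3)*I + I)*exp(7*I*pi/12)/8 on |10>, (-sqrt(3) + 1 + I + sqrt(3)*I)*exp(7*I*pi/12)/8 on |11>.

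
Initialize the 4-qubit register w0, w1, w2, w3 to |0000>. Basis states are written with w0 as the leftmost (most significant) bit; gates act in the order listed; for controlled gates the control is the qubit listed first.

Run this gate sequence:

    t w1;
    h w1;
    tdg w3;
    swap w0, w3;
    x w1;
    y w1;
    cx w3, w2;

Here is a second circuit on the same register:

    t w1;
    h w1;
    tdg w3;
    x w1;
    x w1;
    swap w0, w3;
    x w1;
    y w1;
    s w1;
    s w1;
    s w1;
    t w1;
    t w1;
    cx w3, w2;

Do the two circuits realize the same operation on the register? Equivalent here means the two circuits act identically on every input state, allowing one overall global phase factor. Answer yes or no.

Yes, they are equivalent — the unitaries differ by at most a global phase.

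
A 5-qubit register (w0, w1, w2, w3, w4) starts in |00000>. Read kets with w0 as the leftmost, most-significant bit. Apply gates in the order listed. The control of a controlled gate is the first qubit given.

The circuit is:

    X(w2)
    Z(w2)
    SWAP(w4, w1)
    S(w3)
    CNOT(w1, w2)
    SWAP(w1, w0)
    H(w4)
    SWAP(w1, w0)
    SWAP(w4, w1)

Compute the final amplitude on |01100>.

The amplitude on |01100> is -sqrt(2)/2.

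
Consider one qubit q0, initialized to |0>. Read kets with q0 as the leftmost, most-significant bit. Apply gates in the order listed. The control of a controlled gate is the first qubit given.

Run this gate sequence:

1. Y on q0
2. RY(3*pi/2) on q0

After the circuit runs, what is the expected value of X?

The expectation value of X is 1.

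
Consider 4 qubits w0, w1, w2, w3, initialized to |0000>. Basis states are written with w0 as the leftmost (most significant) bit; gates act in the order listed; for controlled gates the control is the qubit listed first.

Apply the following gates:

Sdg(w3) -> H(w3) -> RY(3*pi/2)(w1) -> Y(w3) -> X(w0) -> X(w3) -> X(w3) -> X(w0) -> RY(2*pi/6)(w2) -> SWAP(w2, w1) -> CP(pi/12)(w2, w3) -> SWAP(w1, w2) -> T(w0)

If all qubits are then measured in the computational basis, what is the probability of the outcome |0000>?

A full measurement returns |0000> with probability 3/16.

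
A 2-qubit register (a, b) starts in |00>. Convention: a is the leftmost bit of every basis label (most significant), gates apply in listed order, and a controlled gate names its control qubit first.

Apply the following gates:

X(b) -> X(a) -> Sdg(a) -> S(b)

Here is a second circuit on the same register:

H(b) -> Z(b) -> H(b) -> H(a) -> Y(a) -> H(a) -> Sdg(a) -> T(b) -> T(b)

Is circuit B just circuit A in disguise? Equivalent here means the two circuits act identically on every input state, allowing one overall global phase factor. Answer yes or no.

No: there is an input state on which the two circuits produce genuinely different outputs (not merely differing by a phase).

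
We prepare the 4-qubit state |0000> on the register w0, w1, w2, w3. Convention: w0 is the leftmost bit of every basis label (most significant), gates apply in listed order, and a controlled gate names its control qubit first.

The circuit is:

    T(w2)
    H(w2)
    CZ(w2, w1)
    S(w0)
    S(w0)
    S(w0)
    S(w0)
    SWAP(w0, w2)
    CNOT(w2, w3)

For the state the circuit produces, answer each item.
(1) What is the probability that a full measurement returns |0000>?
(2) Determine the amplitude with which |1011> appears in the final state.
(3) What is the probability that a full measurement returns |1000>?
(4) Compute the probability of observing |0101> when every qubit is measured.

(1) The probability of measuring |0000> is 1/2. Key observation: steps 4-7 multiply out to the identity, so the circuit reduces to the remaining gates.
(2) The final state's coefficient on |1011> equals 0.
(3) Outcome |1000> occurs with probability 1/2.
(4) A full measurement returns |0101> with probability 0.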